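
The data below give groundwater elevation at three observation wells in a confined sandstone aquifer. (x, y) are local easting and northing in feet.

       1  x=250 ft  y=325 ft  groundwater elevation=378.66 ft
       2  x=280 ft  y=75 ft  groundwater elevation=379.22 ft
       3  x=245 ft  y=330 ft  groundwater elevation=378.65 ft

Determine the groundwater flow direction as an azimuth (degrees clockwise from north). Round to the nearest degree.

007°

With h = a·x + b·y + c and 1 as origin, the differences give:
  30·a + (-250)·b = +0.56
  (-5)·a + 5·b = -0.01
Eliminate b (×5 and ×(-250), subtract): -1100·a = 0.300 → a = ∂h/∂x = -0.0002727
Back-substitute: b = ∂h/∂y = -0.002273.
Flow direction (−∇h) has components (+0.0002727 E, +0.002273 N).
Azimuth = atan2(E, N) = atan2(+0.0002727, +0.002273) = 6.8° ≈ 007°.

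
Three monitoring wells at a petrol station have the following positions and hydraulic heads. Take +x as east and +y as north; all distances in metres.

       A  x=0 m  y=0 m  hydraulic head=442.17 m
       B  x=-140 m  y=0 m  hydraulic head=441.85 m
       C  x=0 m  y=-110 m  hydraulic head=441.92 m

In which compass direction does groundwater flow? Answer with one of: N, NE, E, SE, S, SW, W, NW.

SW

∂h/∂x = (441.85 − 442.17) / (-140 − 0) = +0.002286
∂h/∂y = (441.92 − 442.17) / (-110 − 0) = +0.002273
Flow = −∇h = (-0.002286 east, -0.002273 north), which points southwest.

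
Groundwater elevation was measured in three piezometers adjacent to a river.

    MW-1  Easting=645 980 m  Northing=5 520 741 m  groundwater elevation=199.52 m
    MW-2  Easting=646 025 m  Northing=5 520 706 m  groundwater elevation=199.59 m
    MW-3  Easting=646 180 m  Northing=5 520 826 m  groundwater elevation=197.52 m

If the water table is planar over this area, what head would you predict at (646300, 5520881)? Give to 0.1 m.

196.3 m

Differences from MW-1: to MW-2 (Δx, Δy, Δh) = (45, -35, +0.07); to MW-3 = (200, 85, -2.00).
Determinant of the coordinate differences = 45·85 − 200·(-35) = 10825.
∂h/∂x = [(+0.07)·85 − (-2.00)·(-35)] / 10825 = -0.005917
∂h/∂y = [45·(-2.00) − 200·(+0.07)] / 10825 = -0.009607
h(646300, 5520881) = 199.52 + (-0.005917)·(320) + (-0.009607)·(140) = 199.52 -1.893 -1.345 = 196.282 m.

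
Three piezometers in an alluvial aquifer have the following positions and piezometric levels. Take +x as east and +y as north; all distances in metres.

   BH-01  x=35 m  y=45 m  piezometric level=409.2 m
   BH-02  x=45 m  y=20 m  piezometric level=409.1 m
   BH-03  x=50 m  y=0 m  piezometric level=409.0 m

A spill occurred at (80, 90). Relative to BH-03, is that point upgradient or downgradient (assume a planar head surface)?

With h = a·x + b·y + c and BH-01 as origin, the differences give:
  10·a + (-25)·b = -0.1
  15·a + (-45)·b = -0.2
Eliminate b (×(-45) and ×(-25), subtract): -75·a = -0.50 → a = ∂h/∂x = +0.006667
Back-substitute: b = ∂h/∂y = +0.006667.
Head at (80, 90) = 409.2 + (+0.006667)·(45) + (+0.006667)·(45) = 409.80 m.
That is higher than the 409.0 m at BH-03, so the point is upgradient.

upgradient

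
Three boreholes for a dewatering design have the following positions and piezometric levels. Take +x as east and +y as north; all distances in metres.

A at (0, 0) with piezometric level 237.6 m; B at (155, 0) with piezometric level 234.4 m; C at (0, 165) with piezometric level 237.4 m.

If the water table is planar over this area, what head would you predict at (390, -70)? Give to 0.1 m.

∂h/∂x = (234.4 − 237.6) / (155 − 0) = -0.02065
∂h/∂y = (237.4 − 237.6) / (165 − 0) = -0.001212
h(390, -70) = 237.6 + (-0.02065)·(390) + (-0.001212)·(-70) = 237.6 -8.052 +0.085 = 229.633 m.

229.6 m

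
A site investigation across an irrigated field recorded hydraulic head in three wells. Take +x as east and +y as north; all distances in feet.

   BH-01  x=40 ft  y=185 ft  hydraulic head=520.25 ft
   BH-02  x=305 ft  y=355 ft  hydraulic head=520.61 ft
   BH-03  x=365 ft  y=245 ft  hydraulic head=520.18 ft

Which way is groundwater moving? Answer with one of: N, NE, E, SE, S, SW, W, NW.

S

Differences from BH-01: to BH-02 (Δx, Δy, Δh) = (265, 170, +0.36); to BH-03 = (325, 60, -0.07).
Determinant of the coordinate differences = 265·60 − 325·170 = -39350.
∂h/∂x = [(+0.36)·60 − (-0.07)·170] / -39350 = -0.0008513
∂h/∂y = [265·(-0.07) − 325·(+0.36)] / -39350 = +0.003445
Flow = −∇h = (+0.0008513 east, -0.003445 north), which points south.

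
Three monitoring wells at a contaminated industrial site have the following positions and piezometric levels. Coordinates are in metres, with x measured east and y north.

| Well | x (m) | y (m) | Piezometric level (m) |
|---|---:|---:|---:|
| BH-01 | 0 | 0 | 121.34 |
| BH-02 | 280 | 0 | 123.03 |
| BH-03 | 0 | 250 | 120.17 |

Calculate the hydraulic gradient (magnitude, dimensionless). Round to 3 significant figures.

∂h/∂x = (123.03 − 121.34) / (280 − 0) = +0.006036
∂h/∂y = (120.17 − 121.34) / (250 − 0) = -0.004680
|∇h| = √(0.006036² + -0.004680²) = 0.007638

0.00764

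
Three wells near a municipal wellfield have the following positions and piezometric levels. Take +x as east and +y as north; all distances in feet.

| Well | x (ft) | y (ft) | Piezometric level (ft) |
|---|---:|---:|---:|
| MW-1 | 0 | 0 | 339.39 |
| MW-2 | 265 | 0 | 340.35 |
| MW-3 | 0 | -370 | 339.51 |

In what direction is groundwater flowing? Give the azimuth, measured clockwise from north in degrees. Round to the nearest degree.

275°

∂h/∂x = (340.35 − 339.39) / (265 − 0) = +0.003623
∂h/∂y = (339.51 − 339.39) / (-370 − 0) = -0.0003243
Flow direction (−∇h) has components (-0.003623 E, +0.0003243 N).
Azimuth = atan2(E, N) = atan2(-0.003623, +0.0003243) = 275.1° ≈ 275°.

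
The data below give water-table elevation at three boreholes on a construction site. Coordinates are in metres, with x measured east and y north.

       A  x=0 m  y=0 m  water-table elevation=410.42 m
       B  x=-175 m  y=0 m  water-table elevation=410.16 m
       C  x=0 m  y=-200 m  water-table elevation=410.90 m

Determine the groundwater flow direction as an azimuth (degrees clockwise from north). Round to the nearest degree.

∂h/∂x = (410.16 − 410.42) / (-175 − 0) = +0.001486
∂h/∂y = (410.90 − 410.42) / (-200 − 0) = -0.002400
Flow direction (−∇h) has components (-0.001486 E, +0.002400 N).
Azimuth = atan2(E, N) = atan2(-0.001486, +0.002400) = 328.2° ≈ 328°.

328°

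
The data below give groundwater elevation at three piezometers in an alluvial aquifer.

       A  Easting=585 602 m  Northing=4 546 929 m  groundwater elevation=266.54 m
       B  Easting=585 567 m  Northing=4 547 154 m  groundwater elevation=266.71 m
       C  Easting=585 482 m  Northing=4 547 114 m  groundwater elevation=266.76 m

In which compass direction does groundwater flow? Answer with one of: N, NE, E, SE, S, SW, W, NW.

SE

Differences from A: to B (Δx, Δy, Δh) = (-35, 225, +0.17); to C = (-120, 185, +0.22).
Determinant of the coordinate differences = (-35)·185 − (-120)·225 = 20525.
∂h/∂x = [(+0.17)·185 − (+0.22)·225] / 20525 = -0.0008794
∂h/∂y = [(-35)·(+0.22) − (-120)·(+0.17)] / 20525 = +0.0006188
Flow = −∇h = (+0.0008794 east, -0.0006188 north), which points southeast.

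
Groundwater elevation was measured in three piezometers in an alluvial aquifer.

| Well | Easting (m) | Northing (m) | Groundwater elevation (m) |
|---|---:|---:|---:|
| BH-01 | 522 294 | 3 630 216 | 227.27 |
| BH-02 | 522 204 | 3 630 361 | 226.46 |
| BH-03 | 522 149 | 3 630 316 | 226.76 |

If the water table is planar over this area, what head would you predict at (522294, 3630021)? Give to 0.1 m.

With h = a·x + b·y + c and BH-01 as origin, the differences give:
  (-90)·a + 145·b = -0.81
  (-145)·a + 100·b = -0.51
Eliminate b (×100 and ×145, subtract): 12025·a = -7.050 → a = ∂h/∂x = -0.0005863
Back-substitute: b = ∂h/∂y = -0.005950.
h(522294, 3630021) = 227.27 + (-0.0005863)·(0) + (-0.005950)·(-195) = 227.27 -0.000 +1.160 = 228.430 m.

228.4 m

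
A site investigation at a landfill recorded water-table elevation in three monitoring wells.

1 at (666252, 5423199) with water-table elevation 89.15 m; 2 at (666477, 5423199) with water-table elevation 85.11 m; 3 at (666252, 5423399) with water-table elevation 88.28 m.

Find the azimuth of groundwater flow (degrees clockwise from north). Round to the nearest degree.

076°

∂h/∂x = (85.11 − 89.15) / (666477 − 666252) = -0.01796
∂h/∂y = (88.28 − 89.15) / (5423399 − 5423199) = -0.004350
Flow direction (−∇h) has components (+0.01796 E, +0.004350 N).
Azimuth = atan2(E, N) = atan2(+0.01796, +0.004350) = 76.4° ≈ 076°.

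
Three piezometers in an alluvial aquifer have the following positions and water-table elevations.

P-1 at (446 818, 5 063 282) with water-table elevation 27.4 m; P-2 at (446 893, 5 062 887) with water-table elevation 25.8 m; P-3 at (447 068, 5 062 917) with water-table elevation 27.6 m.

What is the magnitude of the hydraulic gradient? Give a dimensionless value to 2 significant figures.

0.011

With h = a·x + b·y + c and P-1 as origin, the differences give:
  75·a + (-395)·b = -1.6
  250·a + (-365)·b = +0.2
Eliminate b (×(-365) and ×(-395), subtract): 71375·a = 663.00 → a = ∂h/∂x = +0.009289
Back-substitute: b = ∂h/∂y = +0.005814.
|∇h| = √(0.009289² + 0.005814²) = 0.01096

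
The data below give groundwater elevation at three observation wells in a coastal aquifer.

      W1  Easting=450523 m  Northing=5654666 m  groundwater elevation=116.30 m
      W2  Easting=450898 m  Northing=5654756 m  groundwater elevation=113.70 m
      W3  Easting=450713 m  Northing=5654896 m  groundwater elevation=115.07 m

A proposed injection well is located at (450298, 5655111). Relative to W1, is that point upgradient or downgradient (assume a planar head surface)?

upgradient

With h = a·x + b·y + c and W1 as origin, the differences give:
  375·a + 90·b = -2.60
  190·a + 230·b = -1.23
Eliminate b (×230 and ×90, subtract): 69150·a = -487.300 → a = ∂h/∂x = -0.007047
Back-substitute: b = ∂h/∂y = +0.0004736.
Head at (450298, 5655111) = 116.30 + (-0.007047)·(-225) + (+0.0004736)·(445) = 118.10 m.
That is higher than the 116.30 m at W1, so the point is upgradient.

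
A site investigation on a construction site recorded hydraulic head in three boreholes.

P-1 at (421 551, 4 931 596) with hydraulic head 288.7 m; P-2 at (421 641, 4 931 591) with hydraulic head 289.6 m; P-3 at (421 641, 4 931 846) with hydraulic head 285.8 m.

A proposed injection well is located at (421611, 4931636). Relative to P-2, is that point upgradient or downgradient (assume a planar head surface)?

downgradient

Differences from P-1: to P-2 (Δx, Δy, Δh) = (90, -5, +0.9); to P-3 = (90, 250, -2.9).
Determinant of the coordinate differences = 90·250 − 90·(-5) = 22950.
∂h/∂x = [(+0.9)·250 − (-2.9)·(-5)] / 22950 = +0.009172
∂h/∂y = [90·(-2.9) − 90·(+0.9)] / 22950 = -0.01490
Head at (421611, 4931636) = 288.7 + (+0.009172)·(60) + (-0.01490)·(40) = 288.65 m.
That is lower than the 289.6 m at P-2, so the point is downgradient.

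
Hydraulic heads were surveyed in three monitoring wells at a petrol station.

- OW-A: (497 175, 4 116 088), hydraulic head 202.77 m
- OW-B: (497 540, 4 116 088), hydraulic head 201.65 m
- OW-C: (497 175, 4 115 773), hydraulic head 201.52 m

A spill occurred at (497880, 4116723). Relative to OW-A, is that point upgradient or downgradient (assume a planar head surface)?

∂h/∂x = (201.65 − 202.77) / (497540 − 497175) = -0.003068
∂h/∂y = (201.52 − 202.77) / (4115773 − 4116088) = +0.003968
Head at (497880, 4116723) = 202.77 + (-0.003068)·(705) + (+0.003968)·(635) = 203.13 m.
That is higher than the 202.77 m at OW-A, so the point is upgradient.

upgradient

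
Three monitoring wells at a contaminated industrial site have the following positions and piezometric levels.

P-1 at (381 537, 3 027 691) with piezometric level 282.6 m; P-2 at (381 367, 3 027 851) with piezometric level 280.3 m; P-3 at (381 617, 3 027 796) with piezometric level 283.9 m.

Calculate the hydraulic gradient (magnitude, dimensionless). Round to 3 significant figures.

With h = a·x + b·y + c and P-1 as origin, the differences give:
  (-170)·a + 160·b = -2.3
  80·a + 105·b = +1.3
Eliminate b (×105 and ×160, subtract): -30650·a = -449.50 → a = ∂h/∂x = +0.01467
Back-substitute: b = ∂h/∂y = +0.001207.
|∇h| = √(0.01467² + 0.001207²) = 0.01472

0.0147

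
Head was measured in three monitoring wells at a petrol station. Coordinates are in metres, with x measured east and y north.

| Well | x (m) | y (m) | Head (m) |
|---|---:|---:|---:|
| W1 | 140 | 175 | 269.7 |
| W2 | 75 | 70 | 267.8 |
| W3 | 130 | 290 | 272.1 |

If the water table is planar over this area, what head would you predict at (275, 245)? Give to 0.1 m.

270.6 m

Taking W1 as reference: W2−W1 = (-65, -105, -1.9); W3−W1 = (-10, 115, +2.4).
Determinant of the coordinate differences = (-65)·115 − (-10)·(-105) = -8525.
∂h/∂x = [(-1.9)·115 − (+2.4)·(-105)] / -8525 = -0.003930
∂h/∂y = [(-65)·(+2.4) − (-10)·(-1.9)] / -8525 = +0.02053
h(275, 245) = 269.7 + (-0.003930)·(135) + (+0.02053)·(70) = 269.7 -0.530 +1.437 = 270.606 m.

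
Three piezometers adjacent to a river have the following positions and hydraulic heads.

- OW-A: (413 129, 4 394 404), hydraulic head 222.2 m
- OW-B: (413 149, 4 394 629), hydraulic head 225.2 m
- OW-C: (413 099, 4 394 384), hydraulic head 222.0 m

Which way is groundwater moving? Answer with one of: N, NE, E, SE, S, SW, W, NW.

S

Taking OW-A as reference: OW-B−OW-A = (20, 225, +3.0); OW-C−OW-A = (-30, -20, -0.2).
Solve a·Δx + b·Δy = Δh: det = 20·(-20) − (-30)·225 = 6350.
∂h/∂x = [(+3.0)·(-20) − (-0.2)·225] / 6350 = -0.002362
∂h/∂y = [20·(-0.2) − (-30)·(+3.0)] / 6350 = +0.01354
Flow = −∇h = (+0.002362 east, -0.01354 north), which points south.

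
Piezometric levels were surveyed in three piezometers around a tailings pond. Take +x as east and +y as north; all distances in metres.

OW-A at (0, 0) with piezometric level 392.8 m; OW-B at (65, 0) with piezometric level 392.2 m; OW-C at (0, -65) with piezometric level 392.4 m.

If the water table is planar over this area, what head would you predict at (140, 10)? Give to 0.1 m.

∂h/∂x = (392.2 − 392.8) / (65 − 0) = -0.009231
∂h/∂y = (392.4 − 392.8) / (-65 − 0) = +0.006154
h(140, 10) = 392.8 + (-0.009231)·(140) + (+0.006154)·(10) = 392.8 -1.292 +0.062 = 391.569 m.

391.6 m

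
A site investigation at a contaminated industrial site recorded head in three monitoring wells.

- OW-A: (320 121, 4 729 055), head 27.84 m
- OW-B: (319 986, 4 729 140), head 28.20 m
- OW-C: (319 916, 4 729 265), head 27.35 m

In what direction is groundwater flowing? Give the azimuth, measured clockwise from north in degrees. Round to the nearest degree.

040°

With h = a·x + b·y + c and OW-A as origin, the differences give:
  (-135)·a + 85·b = +0.36
  (-205)·a + 210·b = -0.49
Eliminate b (×210 and ×85, subtract): -10925·a = 117.250 → a = ∂h/∂x = -0.01073
Back-substitute: b = ∂h/∂y = -0.01281.
Flow direction (−∇h) has components (+0.01073 E, +0.01281 N).
Azimuth = atan2(E, N) = atan2(+0.01073, +0.01281) = 40.0° ≈ 040°.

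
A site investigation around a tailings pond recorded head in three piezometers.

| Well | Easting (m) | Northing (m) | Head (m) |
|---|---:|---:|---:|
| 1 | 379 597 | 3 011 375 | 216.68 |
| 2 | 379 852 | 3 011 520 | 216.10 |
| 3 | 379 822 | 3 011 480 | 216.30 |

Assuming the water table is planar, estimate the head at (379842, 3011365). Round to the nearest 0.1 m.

217.0 m

With h = a·x + b·y + c and 1 as origin, the differences give:
  255·a + 145·b = -0.58
  225·a + 105·b = -0.38
Eliminate b (×105 and ×145, subtract): -5850·a = -5.800 → a = ∂h/∂x = +0.0009915
Back-substitute: b = ∂h/∂y = -0.005744.
h(379842, 3011365) = 216.68 + (+0.0009915)·(245) + (-0.005744)·(-10) = 216.68 +0.243 +0.057 = 216.980 m.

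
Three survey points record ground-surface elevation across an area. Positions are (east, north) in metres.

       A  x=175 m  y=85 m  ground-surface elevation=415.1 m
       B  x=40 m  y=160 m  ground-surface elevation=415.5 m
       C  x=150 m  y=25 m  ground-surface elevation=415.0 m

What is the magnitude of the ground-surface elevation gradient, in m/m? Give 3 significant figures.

Differences from A: to B (Δx, Δy, Δh) = (-135, 75, +0.4); to C = (-25, -60, -0.1).
Determinant of the coordinate differences = (-135)·(-60) − (-25)·75 = 9975.
∂z/∂x = [(+0.4)·(-60) − (-0.1)·75] / 9975 = -0.001654
∂z/∂y = [(-135)·(-0.1) − (-25)·(+0.4)] / 9975 = +0.002356
|∇f| = √(-0.001654² + 0.002356²) = 0.002879 m/m

0.00288 m/m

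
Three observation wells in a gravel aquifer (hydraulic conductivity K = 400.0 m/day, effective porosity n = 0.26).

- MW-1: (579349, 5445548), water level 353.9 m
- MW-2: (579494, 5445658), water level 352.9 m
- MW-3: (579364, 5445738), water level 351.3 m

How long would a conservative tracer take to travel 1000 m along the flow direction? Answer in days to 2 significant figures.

45 days

Differences from MW-1: to MW-2 (Δx, Δy, Δh) = (145, 110, -1.0); to MW-3 = (15, 190, -2.6).
Solve a·Δx + b·Δy = Δh: det = 145·190 − 15·110 = 25900.
∂h/∂x = [(-1.0)·190 − (-2.6)·110] / 25900 = +0.003707
∂h/∂y = [145·(-2.6) − 15·(-1.0)] / 25900 = -0.01398
|∇h| = √(0.003707² + -0.01398²) = 0.01446
Seepage velocity v = K·i/n = 400.0 × 0.01446 / 0.26 = 22.25 m/day.
t = 1000 / 22.25 = 44.94 days.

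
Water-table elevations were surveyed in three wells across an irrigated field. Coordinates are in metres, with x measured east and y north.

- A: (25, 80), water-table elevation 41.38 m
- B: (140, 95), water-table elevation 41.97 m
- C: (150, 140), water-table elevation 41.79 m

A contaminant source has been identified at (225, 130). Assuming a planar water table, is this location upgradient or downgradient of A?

upgradient

With h = a·x + b·y + c and A as origin, the differences give:
  115·a + 15·b = +0.59
  125·a + 60·b = +0.41
Eliminate b (×60 and ×15, subtract): 5025·a = 29.250 → a = ∂h/∂x = +0.005821
Back-substitute: b = ∂h/∂y = -0.005294.
Head at (225, 130) = 41.38 + (+0.005821)·(200) + (-0.005294)·(50) = 42.28 m.
That is higher than the 41.38 m at A, so the point is upgradient.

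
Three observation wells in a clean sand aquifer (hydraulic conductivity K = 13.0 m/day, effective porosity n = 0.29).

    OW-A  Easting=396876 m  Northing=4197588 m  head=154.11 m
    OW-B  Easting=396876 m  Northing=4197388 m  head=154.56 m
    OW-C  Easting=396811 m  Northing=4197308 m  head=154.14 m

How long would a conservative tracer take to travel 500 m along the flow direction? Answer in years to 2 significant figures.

With h = a·x + b·y + c and OW-A as origin, the differences give:
  0·a + (-200)·b = +0.45
  (-65)·a + (-280)·b = +0.03
Eliminate b (×(-280) and ×(-200), subtract): -13000·a = -120.000 → a = ∂h/∂x = +0.009231
Back-substitute: b = ∂h/∂y = -0.002250.
|∇h| = √(0.009231² + -0.002250²) = 0.009501
Seepage velocity v = K·i/n = 13.0 × 0.009501 / 0.29 = 0.4259 m/day.
t = 500 / 0.4259 = 1174 days = 3.21 years.

3.2 years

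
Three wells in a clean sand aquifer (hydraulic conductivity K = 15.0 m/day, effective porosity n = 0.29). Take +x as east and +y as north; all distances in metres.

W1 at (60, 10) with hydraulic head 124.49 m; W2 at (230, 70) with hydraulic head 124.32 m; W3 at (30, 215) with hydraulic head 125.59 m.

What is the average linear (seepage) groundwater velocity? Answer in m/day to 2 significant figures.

0.29 m/day

Taking W1 as reference: W2−W1 = (170, 60, -0.17); W3−W1 = (-30, 205, +1.10).
Solve a·Δx + b·Δy = Δh: det = 170·205 − (-30)·60 = 36650.
∂h/∂x = [(-0.17)·205 − (+1.10)·60] / 36650 = -0.002752
∂h/∂y = [170·(+1.10) − (-30)·(-0.17)] / 36650 = +0.004963
|∇h| = √(-0.002752² + 0.004963²) = 0.005675
Seepage velocity v = K·i/n = 15.0 × 0.005675 / 0.29 = 0.2935 m/day.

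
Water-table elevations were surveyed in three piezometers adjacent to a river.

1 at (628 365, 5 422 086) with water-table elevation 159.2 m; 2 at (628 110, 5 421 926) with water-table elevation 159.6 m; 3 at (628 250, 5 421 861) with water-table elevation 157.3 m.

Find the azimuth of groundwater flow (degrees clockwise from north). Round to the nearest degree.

Three-point gradient (reference 1): Δ to 2 = (-255, -160, +0.4), Δ to 3 = (-115, -225, -1.9).
∂h/∂x = -0.01011, ∂h/∂y = +0.01361 (det = 38975).
Flow direction (−∇h) has components (+0.01011 E, -0.01361 N).
Azimuth = atan2(E, N) = atan2(+0.01011, -0.01361) = 143.4° ≈ 143°.

143°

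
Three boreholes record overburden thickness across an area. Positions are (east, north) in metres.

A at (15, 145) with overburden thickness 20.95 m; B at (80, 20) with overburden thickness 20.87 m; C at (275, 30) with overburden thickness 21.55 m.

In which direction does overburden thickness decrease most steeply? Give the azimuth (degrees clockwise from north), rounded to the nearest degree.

Differences from A: to B (Δx, Δy, Δh) = (65, -125, -0.08); to C = (260, -115, +0.60).
Determinant of the coordinate differences = 65·(-115) − 260·(-125) = 25025.
∂d/∂x = [(-0.08)·(-115) − (+0.60)·(-125)] / 25025 = +0.003365
∂d/∂y = [65·(+0.60) − 260·(-0.08)] / 25025 = +0.002390
Steepest decrease is along −∇f: components (-0.003365 E, -0.002390 N).
Azimuth = atan2(-0.003365, -0.002390) = 234.6° ≈ 235°.

235°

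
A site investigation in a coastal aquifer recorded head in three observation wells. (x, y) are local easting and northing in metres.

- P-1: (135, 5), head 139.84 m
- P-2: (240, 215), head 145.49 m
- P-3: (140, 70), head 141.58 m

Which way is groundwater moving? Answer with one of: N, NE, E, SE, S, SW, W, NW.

Taking P-1 as reference: P-2−P-1 = (105, 210, +5.65); P-3−P-1 = (5, 65, +1.74).
Determinant of the coordinate differences = 105·65 − 5·210 = 5775.
∂h/∂x = [(+5.65)·65 − (+1.74)·210] / 5775 = +0.0003203
∂h/∂y = [105·(+1.74) − 5·(+5.65)] / 5775 = +0.02674
Flow = −∇h = (-0.0003203 east, -0.02674 north), which points south.

S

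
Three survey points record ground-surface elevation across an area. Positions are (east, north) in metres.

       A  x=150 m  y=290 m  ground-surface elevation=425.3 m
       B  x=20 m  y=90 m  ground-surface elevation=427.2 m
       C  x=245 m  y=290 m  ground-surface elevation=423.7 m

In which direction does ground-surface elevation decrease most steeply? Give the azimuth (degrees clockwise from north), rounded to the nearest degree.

Taking A as reference: B−A = (-130, -200, +1.9); C−A = (95, 0, -1.6).
Determinant of the coordinate differences = (-130)·0 − 95·(-200) = 19000.
∂z/∂x = [(+1.9)·0 − (-1.6)·(-200)] / 19000 = -0.01684
∂z/∂y = [(-130)·(-1.6) − 95·(+1.9)] / 19000 = +0.001447
Steepest decrease is along −∇f: components (+0.01684 E, -0.001447 N).
Azimuth = atan2(+0.01684, -0.001447) = 94.9° ≈ 095°.

095°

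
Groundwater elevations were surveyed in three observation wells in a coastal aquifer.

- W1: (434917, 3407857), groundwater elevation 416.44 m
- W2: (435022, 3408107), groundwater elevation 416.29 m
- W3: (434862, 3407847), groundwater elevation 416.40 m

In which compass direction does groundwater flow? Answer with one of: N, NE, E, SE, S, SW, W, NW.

NW

Taking W1 as reference: W2−W1 = (105, 250, -0.15); W3−W1 = (-55, -10, -0.04).
Determinant of the coordinate differences = 105·(-10) − (-55)·250 = 12700.
∂h/∂x = [(-0.15)·(-10) − (-0.04)·250] / 12700 = +0.0009055
∂h/∂y = [105·(-0.04) − (-55)·(-0.15)] / 12700 = -0.0009803
Flow = −∇h = (-0.0009055 east, +0.0009803 north), which points northwest.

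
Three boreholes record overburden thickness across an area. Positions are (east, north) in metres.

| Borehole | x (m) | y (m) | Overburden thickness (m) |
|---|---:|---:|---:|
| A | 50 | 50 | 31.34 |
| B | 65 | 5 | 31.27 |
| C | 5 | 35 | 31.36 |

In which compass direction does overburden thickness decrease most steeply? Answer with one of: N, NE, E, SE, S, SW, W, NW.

Differences from A: to B (Δx, Δy, Δh) = (15, -45, -0.07); to C = (-45, -15, +0.02).
Solve a·Δx + b·Δy = Δd: det = 15·(-15) − (-45)·(-45) = -2250.
∂d/∂x = [(-0.07)·(-15) − (+0.02)·(-45)] / -2250 = -0.0008667
∂d/∂y = [15·(+0.02) − (-45)·(-0.07)] / -2250 = +0.001267
Steepest decrease is along −∇f = (+0.0008667 E, -0.001267 N) → southeast.

SE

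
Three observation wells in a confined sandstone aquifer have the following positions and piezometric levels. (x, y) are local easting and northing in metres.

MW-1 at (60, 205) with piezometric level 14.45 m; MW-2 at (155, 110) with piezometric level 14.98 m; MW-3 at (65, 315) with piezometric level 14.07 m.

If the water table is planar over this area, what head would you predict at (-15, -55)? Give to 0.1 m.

15.2 m

Differences from MW-1: to MW-2 (Δx, Δy, Δh) = (95, -95, +0.53); to MW-3 = (5, 110, -0.38).
Solve a·Δx + b·Δy = Δh: det = 95·110 − 5·(-95) = 10925.
∂h/∂x = [(+0.53)·110 − (-0.38)·(-95)] / 10925 = +0.002032
∂h/∂y = [95·(-0.38) − 5·(+0.53)] / 10925 = -0.003547
h(-15, -55) = 14.45 + (+0.002032)·(-75) + (-0.003547)·(-260) = 14.45 -0.152 +0.922 = 15.220 m.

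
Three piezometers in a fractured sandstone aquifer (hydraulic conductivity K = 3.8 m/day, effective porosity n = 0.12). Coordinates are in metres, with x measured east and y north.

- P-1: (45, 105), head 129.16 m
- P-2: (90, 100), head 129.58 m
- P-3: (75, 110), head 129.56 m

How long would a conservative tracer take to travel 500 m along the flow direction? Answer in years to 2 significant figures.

Three-point gradient (reference P-1): Δ to P-2 = (45, -5, +0.42), Δ to P-3 = (30, 5, +0.40).
∂h/∂x = +0.01093, ∂h/∂y = +0.01440 (det = 375).
|∇h| = √(0.01093² + 0.01440²) = 0.01808
Seepage velocity v = K·i/n = 3.8 × 0.01808 / 0.12 = 0.5725 m/day.
t = 500 / 0.5725 = 873.4 days = 2.39 years.

2.4 years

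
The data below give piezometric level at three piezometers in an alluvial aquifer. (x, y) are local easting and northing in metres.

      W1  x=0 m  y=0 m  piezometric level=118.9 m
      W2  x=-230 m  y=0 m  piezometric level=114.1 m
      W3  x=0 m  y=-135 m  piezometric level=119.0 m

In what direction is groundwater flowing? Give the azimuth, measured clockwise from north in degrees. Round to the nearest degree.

∂h/∂x = (114.1 − 118.9) / (-230 − 0) = +0.02087
∂h/∂y = (119.0 − 118.9) / (-135 − 0) = -0.0007407
Flow direction (−∇h) has components (-0.02087 E, +0.0007407 N).
Azimuth = atan2(E, N) = atan2(-0.02087, +0.0007407) = 272.0° ≈ 272°.

272°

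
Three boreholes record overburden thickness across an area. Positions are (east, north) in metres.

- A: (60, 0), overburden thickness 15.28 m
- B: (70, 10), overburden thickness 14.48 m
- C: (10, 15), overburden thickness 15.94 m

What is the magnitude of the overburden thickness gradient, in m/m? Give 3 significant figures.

Differences from A: to B (Δx, Δy, Δh) = (10, 10, -0.80); to C = (-50, 15, +0.66).
Solve a·Δx + b·Δy = Δd: det = 10·15 − (-50)·10 = 650.
∂d/∂x = [(-0.80)·15 − (+0.66)·10] / 650 = -0.02862
∂d/∂y = [10·(+0.66) − (-50)·(-0.80)] / 650 = -0.05138
|∇f| = √(-0.02862² + -0.05138²) = 0.05881 m/m

0.0588 m/m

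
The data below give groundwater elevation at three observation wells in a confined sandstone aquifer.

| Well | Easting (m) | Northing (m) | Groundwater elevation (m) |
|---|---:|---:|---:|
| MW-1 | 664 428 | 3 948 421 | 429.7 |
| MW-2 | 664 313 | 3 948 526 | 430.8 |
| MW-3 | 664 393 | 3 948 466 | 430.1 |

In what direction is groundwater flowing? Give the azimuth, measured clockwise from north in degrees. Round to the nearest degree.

135°

Differences from MW-1: to MW-2 (Δx, Δy, Δh) = (-115, 105, +1.1); to MW-3 = (-35, 45, +0.4).
Solve a·Δx + b·Δy = Δh: det = (-115)·45 − (-35)·105 = -1500.
∂h/∂x = [(+1.1)·45 − (+0.4)·105] / -1500 = -0.005000
∂h/∂y = [(-115)·(+0.4) − (-35)·(+1.1)] / -1500 = +0.005000
Flow direction (−∇h) has components (+0.005000 E, -0.005000 N).
Azimuth = atan2(E, N) = atan2(+0.005000, -0.005000) = 135.0° ≈ 135°.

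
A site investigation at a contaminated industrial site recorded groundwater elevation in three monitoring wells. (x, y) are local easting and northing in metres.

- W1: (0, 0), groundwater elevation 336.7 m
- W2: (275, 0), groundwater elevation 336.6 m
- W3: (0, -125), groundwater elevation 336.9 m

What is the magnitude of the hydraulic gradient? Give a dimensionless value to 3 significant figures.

0.00164

∂h/∂x = (336.6 − 336.7) / (275 − 0) = -0.0003636
∂h/∂y = (336.9 − 336.7) / (-125 − 0) = -0.001600
|∇h| = √(-0.0003636² + -0.001600²) = 0.001641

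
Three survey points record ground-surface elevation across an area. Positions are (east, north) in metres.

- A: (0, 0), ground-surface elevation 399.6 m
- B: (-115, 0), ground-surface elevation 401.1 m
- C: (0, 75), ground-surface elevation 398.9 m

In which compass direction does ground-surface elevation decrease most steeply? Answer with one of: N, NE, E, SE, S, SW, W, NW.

NE

∂z/∂x = (401.1 − 399.6) / (-115 − 0) = -0.01304
∂z/∂y = (398.9 − 399.6) / (75 − 0) = -0.009333
Steepest decrease is along −∇f = (+0.01304 E, +0.009333 N) → northeast.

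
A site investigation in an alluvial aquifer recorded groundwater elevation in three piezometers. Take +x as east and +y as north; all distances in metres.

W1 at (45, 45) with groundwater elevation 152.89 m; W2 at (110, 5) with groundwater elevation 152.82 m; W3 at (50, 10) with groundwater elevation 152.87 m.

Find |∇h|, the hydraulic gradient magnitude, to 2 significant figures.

0.00092

Taking W1 as reference: W2−W1 = (65, -40, -0.07); W3−W1 = (5, -35, -0.02).
Solve a·Δx + b·Δy = Δh: det = 65·(-35) − 5·(-40) = -2075.
∂h/∂x = [(-0.07)·(-35) − (-0.02)·(-40)] / -2075 = -0.0007952
∂h/∂y = [65·(-0.02) − 5·(-0.07)] / -2075 = +0.0004578
|∇h| = √(-0.0007952² + 0.0004578²) = 0.0009176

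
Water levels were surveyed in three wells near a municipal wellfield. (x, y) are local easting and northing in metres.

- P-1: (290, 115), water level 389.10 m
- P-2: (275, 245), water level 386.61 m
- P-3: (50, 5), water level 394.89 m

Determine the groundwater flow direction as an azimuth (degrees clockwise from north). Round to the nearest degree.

Differences from P-1: to P-2 (Δx, Δy, Δh) = (-15, 130, -2.49); to P-3 = (-240, -110, +5.79).
Solve a·Δx + b·Δy = Δh: det = (-15)·(-110) − (-240)·130 = 32850.
∂h/∂x = [(-2.49)·(-110) − (+5.79)·130] / 32850 = -0.01458
∂h/∂y = [(-15)·(+5.79) − (-240)·(-2.49)] / 32850 = -0.02084
Flow direction (−∇h) has components (+0.01458 E, +0.02084 N).
Azimuth = atan2(E, N) = atan2(+0.01458, +0.02084) = 35.0° ≈ 035°.

035°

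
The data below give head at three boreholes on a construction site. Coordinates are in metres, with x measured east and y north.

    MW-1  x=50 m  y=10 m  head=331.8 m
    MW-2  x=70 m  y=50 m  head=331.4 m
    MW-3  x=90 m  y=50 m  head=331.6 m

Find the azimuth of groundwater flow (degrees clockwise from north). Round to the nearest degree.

With h = a·x + b·y + c and MW-1 as origin, the differences give:
  20·a + 40·b = -0.4
  40·a + 40·b = -0.2
Eliminate b (×40 and ×40, subtract): -800·a = -8.00 → a = ∂h/∂x = +0.01000
Back-substitute: b = ∂h/∂y = -0.01500.
Flow direction (−∇h) has components (-0.01000 E, +0.01500 N).
Azimuth = atan2(E, N) = atan2(-0.01000, +0.01500) = 326.3° ≈ 326°.

326°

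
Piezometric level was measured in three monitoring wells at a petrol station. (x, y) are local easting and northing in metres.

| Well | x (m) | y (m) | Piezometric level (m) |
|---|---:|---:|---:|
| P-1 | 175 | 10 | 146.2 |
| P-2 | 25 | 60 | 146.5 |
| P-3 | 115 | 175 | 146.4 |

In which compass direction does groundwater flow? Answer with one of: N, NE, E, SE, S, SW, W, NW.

With h = a·x + b·y + c and P-1 as origin, the differences give:
  (-150)·a + 50·b = +0.3
  (-60)·a + 165·b = +0.2
Eliminate b (×165 and ×50, subtract): -21750·a = 39.50 → a = ∂h/∂x = -0.001816
Back-substitute: b = ∂h/∂y = +0.0005517.
Flow = −∇h = (+0.001816 east, -0.0005517 north), which points east.

E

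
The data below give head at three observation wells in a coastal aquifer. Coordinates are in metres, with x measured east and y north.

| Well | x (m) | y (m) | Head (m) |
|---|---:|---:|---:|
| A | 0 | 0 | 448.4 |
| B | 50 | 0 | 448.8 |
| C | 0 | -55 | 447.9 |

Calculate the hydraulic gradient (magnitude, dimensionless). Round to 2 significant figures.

0.012

∂h/∂x = (448.8 − 448.4) / (50 − 0) = +0.008000
∂h/∂y = (447.9 − 448.4) / (-55 − 0) = +0.009091
|∇h| = √(0.008000² + 0.009091²) = 0.01211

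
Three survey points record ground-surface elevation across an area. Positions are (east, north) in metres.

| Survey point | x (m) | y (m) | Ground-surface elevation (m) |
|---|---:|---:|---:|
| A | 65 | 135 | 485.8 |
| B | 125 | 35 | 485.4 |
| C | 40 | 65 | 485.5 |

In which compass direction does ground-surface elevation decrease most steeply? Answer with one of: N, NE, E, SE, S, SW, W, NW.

S

Taking A as reference: B−A = (60, -100, -0.4); C−A = (-25, -70, -0.3).
Determinant of the coordinate differences = 60·(-70) − (-25)·(-100) = -6700.
∂z/∂x = [(-0.4)·(-70) − (-0.3)·(-100)] / -6700 = +0.0002985
∂z/∂y = [60·(-0.3) − (-25)·(-0.4)] / -6700 = +0.004179
Steepest decrease is along −∇f = (-0.0002985 E, -0.004179 N) → south.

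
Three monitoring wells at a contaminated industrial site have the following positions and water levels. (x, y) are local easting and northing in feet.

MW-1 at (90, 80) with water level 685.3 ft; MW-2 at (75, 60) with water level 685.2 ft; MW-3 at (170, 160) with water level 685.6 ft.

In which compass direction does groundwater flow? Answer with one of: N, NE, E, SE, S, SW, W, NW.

SE

Differences from MW-1: to MW-2 (Δx, Δy, Δh) = (-15, -20, -0.1); to MW-3 = (80, 80, +0.3).
Solve a·Δx + b·Δy = Δh: det = (-15)·80 − 80·(-20) = 400.
∂h/∂x = [(-0.1)·80 − (+0.3)·(-20)] / 400 = -0.005000
∂h/∂y = [(-15)·(+0.3) − 80·(-0.1)] / 400 = +0.008750
Flow = −∇h = (+0.005000 east, -0.008750 north), which points southeast.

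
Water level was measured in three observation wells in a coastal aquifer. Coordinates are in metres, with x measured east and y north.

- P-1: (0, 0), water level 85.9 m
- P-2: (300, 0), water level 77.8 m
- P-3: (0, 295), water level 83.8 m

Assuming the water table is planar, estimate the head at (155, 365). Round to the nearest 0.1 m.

79.1 m

∂h/∂x = (77.8 − 85.9) / (300 − 0) = -0.02700
∂h/∂y = (83.8 − 85.9) / (295 − 0) = -0.007119
h(155, 365) = 85.9 + (-0.02700)·(155) + (-0.007119)·(365) = 85.9 -4.185 -2.598 = 79.117 m.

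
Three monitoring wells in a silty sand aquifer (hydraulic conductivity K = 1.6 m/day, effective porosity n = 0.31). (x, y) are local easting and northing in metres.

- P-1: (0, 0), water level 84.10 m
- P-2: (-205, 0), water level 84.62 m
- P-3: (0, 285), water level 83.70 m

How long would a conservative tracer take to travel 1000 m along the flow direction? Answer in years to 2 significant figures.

180 years

∂h/∂x = (84.62 − 84.10) / (-205 − 0) = -0.002537
∂h/∂y = (83.70 − 84.10) / (285 − 0) = -0.001404
|∇h| = √(-0.002537² + -0.001404²) = 0.0029
Seepage velocity v = K·i/n = 1.6 × 0.0029 / 0.31 = 0.01497 m/day.
t = 1000 / 0.01497 = 6.68e+04 days = 183 years.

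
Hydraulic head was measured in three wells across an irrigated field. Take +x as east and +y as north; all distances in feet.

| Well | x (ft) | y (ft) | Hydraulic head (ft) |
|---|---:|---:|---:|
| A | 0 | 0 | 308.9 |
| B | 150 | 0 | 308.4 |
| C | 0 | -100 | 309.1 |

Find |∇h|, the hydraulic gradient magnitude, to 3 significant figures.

0.00389

∂h/∂x = (308.4 − 308.9) / (150 − 0) = -0.003333
∂h/∂y = (309.1 − 308.9) / (-100 − 0) = -0.002000
|∇h| = √(-0.003333² + -0.002000²) = 0.003887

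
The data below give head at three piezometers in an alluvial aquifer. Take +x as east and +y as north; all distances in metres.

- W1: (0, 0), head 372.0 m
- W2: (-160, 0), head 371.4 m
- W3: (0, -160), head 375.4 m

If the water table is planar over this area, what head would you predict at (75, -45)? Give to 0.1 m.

373.2 m

∂h/∂x = (371.4 − 372.0) / (-160 − 0) = +0.003750
∂h/∂y = (375.4 − 372.0) / (-160 − 0) = -0.02125
h(75, -45) = 372.0 + (+0.003750)·(75) + (-0.02125)·(-45) = 372.0 +0.281 +0.956 = 373.238 m.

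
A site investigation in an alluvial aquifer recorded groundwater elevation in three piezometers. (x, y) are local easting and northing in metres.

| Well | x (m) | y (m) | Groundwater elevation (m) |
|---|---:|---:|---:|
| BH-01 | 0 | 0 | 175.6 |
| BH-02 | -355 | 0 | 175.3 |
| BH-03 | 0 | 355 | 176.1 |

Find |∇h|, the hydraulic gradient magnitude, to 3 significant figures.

0.00164

∂h/∂x = (175.3 − 175.6) / (-355 − 0) = +0.0008451
∂h/∂y = (176.1 − 175.6) / (355 − 0) = +0.001408
|∇h| = √(0.0008451² + 0.001408²) = 0.001642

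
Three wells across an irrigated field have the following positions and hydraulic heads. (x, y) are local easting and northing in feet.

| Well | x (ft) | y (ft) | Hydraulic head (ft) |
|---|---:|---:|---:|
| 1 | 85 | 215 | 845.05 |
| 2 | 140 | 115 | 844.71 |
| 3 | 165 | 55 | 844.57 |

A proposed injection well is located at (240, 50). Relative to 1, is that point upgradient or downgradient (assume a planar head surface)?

downgradient

Differences from 1: to 2 (Δx, Δy, Δh) = (55, -100, -0.34); to 3 = (80, -160, -0.48).
Solve a·Δx + b·Δy = Δh: det = 55·(-160) − 80·(-100) = -800.
∂h/∂x = [(-0.34)·(-160) − (-0.48)·(-100)] / -800 = -0.008000
∂h/∂y = [55·(-0.48) − 80·(-0.34)] / -800 = -0.0010000
Head at (240, 50) = 845.05 + (-0.008000)·(155) + (-0.0010000)·(-165) = 843.98 ft.
That is lower than the 845.05 ft at 1, so the point is downgradient.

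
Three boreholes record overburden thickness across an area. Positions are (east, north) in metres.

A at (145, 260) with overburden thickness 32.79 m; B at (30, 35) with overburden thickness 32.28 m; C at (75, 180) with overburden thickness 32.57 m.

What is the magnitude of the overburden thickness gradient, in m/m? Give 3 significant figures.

Differences from A: to B (Δx, Δy, Δh) = (-115, -225, -0.51); to C = (-70, -80, -0.22).
Solve a·Δx + b·Δy = Δd: det = (-115)·(-80) − (-70)·(-225) = -6550.
∂d/∂x = [(-0.51)·(-80) − (-0.22)·(-225)] / -6550 = +0.001328
∂d/∂y = [(-115)·(-0.22) − (-70)·(-0.51)] / -6550 = +0.001588
|∇f| = √(0.001328² + 0.001588²) = 0.00207 m/m

0.00207 m/m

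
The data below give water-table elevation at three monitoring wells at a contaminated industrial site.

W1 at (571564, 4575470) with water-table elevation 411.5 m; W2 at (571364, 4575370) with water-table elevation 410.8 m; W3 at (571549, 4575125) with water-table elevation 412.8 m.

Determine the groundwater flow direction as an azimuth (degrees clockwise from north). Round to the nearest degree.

Differences from W1: to W2 (Δx, Δy, Δh) = (-200, -100, -0.7); to W3 = (-15, -345, +1.3).
Determinant of the coordinate differences = (-200)·(-345) − (-15)·(-100) = 67500.
∂h/∂x = [(-0.7)·(-345) − (+1.3)·(-100)] / 67500 = +0.005504
∂h/∂y = [(-200)·(+1.3) − (-15)·(-0.7)] / 67500 = -0.004007
Flow direction (−∇h) has components (-0.005504 E, +0.004007 N).
Azimuth = atan2(E, N) = atan2(-0.005504, +0.004007) = 306.1° ≈ 306°.

306°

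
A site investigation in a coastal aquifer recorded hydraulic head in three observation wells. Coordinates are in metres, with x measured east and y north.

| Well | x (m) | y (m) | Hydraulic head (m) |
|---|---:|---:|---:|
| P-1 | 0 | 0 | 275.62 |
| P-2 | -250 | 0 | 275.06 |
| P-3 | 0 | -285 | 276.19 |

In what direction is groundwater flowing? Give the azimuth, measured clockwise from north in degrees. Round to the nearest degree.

∂h/∂x = (275.06 − 275.62) / (-250 − 0) = +0.002240
∂h/∂y = (276.19 − 275.62) / (-285 − 0) = -0.002000
Flow direction (−∇h) has components (-0.002240 E, +0.002000 N).
Azimuth = atan2(E, N) = atan2(-0.002240, +0.002000) = 311.8° ≈ 312°.

312°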